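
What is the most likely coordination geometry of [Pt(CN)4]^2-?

square planar

Ligand charges: each cyanide is −1. With an overall charge of −2 the platinum centre must be in the +2 oxidation state.
Pt sits in group 10, so the d-electron count is 10 − 2 = 8.
With 4 monodentate ligands the coordination number is 4.
A 5d d⁸ ion has a large crystal-field splitting; square planar leaves the high-energy d_{x²−y²} orbital empty and maximises CFSE.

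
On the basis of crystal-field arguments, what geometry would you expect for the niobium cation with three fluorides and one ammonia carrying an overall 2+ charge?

tetrahedral

Ligand charges: each fluoride is −1; ammonia is neutral. With an overall charge of +2 the niobium centre must be in the +5 oxidation state.
Nb sits in group 5, so the d-electron count is 5 − 5 = 0.
Coordination number: 4.
A d⁰ ion has no crystal-field stabilisation preference between square planar and tetrahedral, so four ligands adopt the sterically favoured tetrahedral geometry.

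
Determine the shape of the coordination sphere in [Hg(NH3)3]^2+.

trigonal planar

Summing ligand charges against the +2 overall charge gives an oxidation state of +2 for mercury.
Hg sits in group 12, so the d-electron count is 12 − 2 = 10.
Coordination number: 3.
Three ligands around a d¹⁰ centre minimise repulsion in a trigonal-planar arrangement.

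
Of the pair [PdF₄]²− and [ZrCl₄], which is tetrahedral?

[ZrCl₄]

For [PdF₄]²−: Summing ligand charges against the −2 overall charge gives an oxidation state of +2 for palladium. Pd sits in group 10, so the d-electron count is 10 − 2 = 8. A 4d d⁸ ion has a large crystal-field splitting; square planar leaves the high-energy d_{x²−y²} orbital empty and maximises CFSE. → square planar.
For [ZrCl₄]: Summing ligand charges against the 0 overall charge gives an oxidation state of +4 for zirconium. Zr sits in group 4, so the d-electron count is 4 − 4 = 0. A d⁰ ion has no crystal-field stabilisation preference between square planar and tetrahedral, so four ligands adopt the sterically favoured tetrahedral geometry. → tetrahedral.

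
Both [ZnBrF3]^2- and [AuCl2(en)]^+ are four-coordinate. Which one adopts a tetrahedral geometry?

For [ZnBrF3]^2-: Each bromide is −1; each fluoride is −1; balancing the −2 overall charge requires Zn(II). Zn sits in group 12, so the d-electron count is 12 − 2 = 10. A d¹⁰ ion has no crystal-field stabilisation preference between square planar and tetrahedral, so four ligands adopt the sterically favoured tetrahedral geometry. → tetrahedral.
For [AuCl2(en)]^+: Summing ligand charges against the +1 overall charge gives an oxidation state of +3 for gold. Au sits in group 11, so the d-electron count is 11 − 3 = 8. A 5d d⁸ ion has a large crystal-field splitting; square planar leaves the high-energy d_{x²−y²} orbital empty and maximises CFSE. → square planar.

[ZnBrF3]^2-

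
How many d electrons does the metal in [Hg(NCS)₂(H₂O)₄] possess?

Ligand charges: each isothiocyanate is −1; water is neutral. With an overall charge of 0 the mercury centre must be in the +2 oxidation state.
Group 12 minus oxidation state 2 gives a d¹⁰ configuration.

d10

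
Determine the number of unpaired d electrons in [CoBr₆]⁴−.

Ligand charges: each bromide is −1. With an overall charge of −4 the cobalt centre must be in the +2 oxidation state.
Group 9 minus oxidation state 2 gives a d⁷ configuration.
The spin state decides the count: Bromide is a weak-field ligand for a first-row metal, so the complex is high-spin.
An octahedral high-spin d⁷ ion is t₂g⁵e_g², giving 3 unpaired electrons.

3 unpaired electrons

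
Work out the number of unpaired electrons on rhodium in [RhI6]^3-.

0

Each iodide is −1; balancing the −3 overall charge requires Rh(III).
Rh sits in group 9, so the d-electron count is 9 − 3 = 6.
The spin state decides the count: a 4d ion has a large Δₒ and is invariably low-spin.
An octahedral low-spin d⁶ ion is t₂g⁶e_g⁰, giving 0 unpaired electrons.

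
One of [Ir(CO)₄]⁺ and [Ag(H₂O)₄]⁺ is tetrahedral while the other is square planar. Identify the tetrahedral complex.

For [Ir(CO)₄]⁺: Carbonyl is neutral; balancing the +1 overall charge requires Ir(I). Ir sits in group 9, so the d-electron count is 9 − 1 = 8. A 5d d⁸ ion has a large crystal-field splitting; square planar leaves the high-energy d_{x²−y²} orbital empty and maximises CFSE. → square planar.
For [Ag(H₂O)₄]⁺: Ligand charges: water is neutral. With an overall charge of +1 the silver centre must be in the +1 oxidation state. Silver is a group-11 element; Ag(I) is therefore d¹⁰. A d¹⁰ ion has no crystal-field stabilisation preference between square planar and tetrahedral, so four ligands adopt the sterically favoured tetrahedral geometry. → tetrahedral.

[Ag(H₂O)₄]⁺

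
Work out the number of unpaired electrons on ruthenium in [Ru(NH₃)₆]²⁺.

0

Summing ligand charges against the +2 overall charge gives an oxidation state of +2 for ruthenium.
Ruthenium is a group-8 element; Ru(II) is therefore d⁶.
The spin state decides the count: a 4d ion has a large Δₒ and is invariably low-spin.
An octahedral low-spin d⁶ ion is t₂g⁶e_g⁰, giving 0 unpaired electrons.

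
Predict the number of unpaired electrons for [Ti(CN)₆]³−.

Each cyanide is −1; balancing the −3 overall charge requires Ti(III).
Titanium is a group-4 element; Ti(III) is therefore d¹.
In an octahedral field the d¹ configuration is t₂g¹e_g⁰ (only one arrangement possible), giving 1 unpaired electron.

1 unpaired electron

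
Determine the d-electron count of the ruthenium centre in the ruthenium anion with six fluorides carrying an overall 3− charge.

d5

Each fluoride is −1; balancing the −3 overall charge requires Ru(III).
Ruthenium is a group-8 element; Ru(III) is therefore d⁵.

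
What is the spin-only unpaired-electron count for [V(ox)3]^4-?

Ligand charges: each oxalate is −2. With an overall charge of −4 the vanadium centre must be in the +2 oxidation state.
V sits in group 5, so the d-electron count is 5 − 2 = 3.
Counting donor atoms: 3×oxalate (bidentate) → 6 donors. Coordination number = 6.
In an octahedral field the d³ configuration is t₂g³e_g⁰ (only one arrangement possible), giving 3 unpaired electrons.

3 unpaired electrons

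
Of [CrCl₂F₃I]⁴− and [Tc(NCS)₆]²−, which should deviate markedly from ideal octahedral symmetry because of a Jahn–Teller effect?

[CrCl₂F₃I]⁴−

[CrCl₂F₃I]⁴−: Each chloride is −1; each fluoride is −1; each iodide is −1; balancing the −4 overall charge requires Cr(II). Cr sits in group 6, so the d-electron count is 6 − 2 = 4. Chloride, fluoride, and iodide are weak-field ligands for a first-row metal, so the complex is high-spin. The t₂g³e_g¹ (high-spin) configuration has an unevenly filled e_g set; the Jahn–Teller theorem predicts a tetragonal distortion (typically axial elongation) to lift the degeneracy.
[Tc(NCS)₆]²−: Ligand charges: each isothiocyanate is −1. With an overall charge of −2 the technetium centre must be in the +4 oxidation state. Tc sits in group 7, so the d-electron count is 7 − 4 = 3. The d³ configuration leaves the e_g set evenly filled (or empty) — no strong Jahn–Teller driving force.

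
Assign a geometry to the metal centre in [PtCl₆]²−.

Summing ligand charges against the −2 overall charge gives an oxidation state of +4 for platinum.
Platinum is a group-10 element; Pt(IV) is therefore d⁶.
Coordination number: 6.
Six donors around a single metal centre give an octahedral coordination sphere.

octahedral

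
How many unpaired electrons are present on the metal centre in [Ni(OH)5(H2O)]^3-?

Summing ligand charges against the −3 overall charge gives an oxidation state of +2 for nickel.
Group 10 minus oxidation state 2 gives a d⁸ configuration.
In an octahedral field the d⁸ configuration is t₂g⁶e_g² (only one arrangement possible), giving 2 unpaired electrons.

2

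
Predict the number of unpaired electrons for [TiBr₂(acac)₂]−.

1 unpaired electron

Each bromide is −1; each acetylacetonate is −1; balancing the −1 overall charge requires Ti(III).
Titanium is a group-4 element; Ti(III) is therefore d¹.
Counting donor atoms: 2×bromide (monodentate) → 2 donors; 2×acetylacetonate (bidentate) → 4 donors. Coordination number = 6.
In an octahedral field the d¹ configuration is t₂g¹e_g⁰ (only one arrangement possible), giving 1 unpaired electron.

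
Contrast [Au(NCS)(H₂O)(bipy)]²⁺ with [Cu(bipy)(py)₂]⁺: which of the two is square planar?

For [Au(NCS)(H₂O)(bipy)]²⁺: Ligand charges: each isothiocyanate is −1; water is neutral; 2,2′-bipyridine is neutral. With an overall charge of +2 the gold centre must be in the +3 oxidation state. Gold is a group-11 element; Au(III) is therefore d⁸. A 5d d⁸ ion has a large crystal-field splitting; square planar leaves the high-energy d_{x²−y²} orbital empty and maximises CFSE. → square planar.
For [Cu(bipy)(py)₂]⁺: Ligand charges: 2,2′-bipyridine is neutral; pyridine is neutral. With an overall charge of +1 the copper centre must be in the +1 oxidation state. Copper is a group-11 element; Cu(I) is therefore d¹⁰. A d¹⁰ ion has no crystal-field stabilisation preference between square planar and tetrahedral, so four ligands adopt the sterically favoured tetrahedral geometry. → tetrahedral.

[Au(NCS)(H₂O)(bipy)]²⁺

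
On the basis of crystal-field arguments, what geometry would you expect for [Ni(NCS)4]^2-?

Each isothiocyanate is −1; balancing the −2 overall charge requires Ni(II).
Group 10 minus oxidation state 2 gives a d⁸ configuration.
Coordination number: 4.
Isothiocyanate is a weak-field ligand.
With weak-field ligands the CFSE gain from square planar is small, so a 3d d⁸ ion takes the sterically preferred tetrahedral geometry.

tetrahedral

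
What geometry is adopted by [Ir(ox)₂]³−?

Each oxalate is −2; balancing the −3 overall charge requires Ir(I).
Iridium is a group-9 element; Ir(I) is therefore d⁸.
Counting donor atoms: 2×oxalate (bidentate) → 4 donors. Coordination number = 4.
A 5d d⁸ ion has a large crystal-field splitting; square planar leaves the high-energy d_{x²−y²} orbital empty and maximises CFSE.

square planar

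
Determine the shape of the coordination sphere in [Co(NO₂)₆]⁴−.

octahedral

Ligand charges: each nitro (N-bound nitrite) is −1. With an overall charge of −4 the cobalt centre must be in the +2 oxidation state.
Group 9 minus oxidation state 2 gives a d⁷ configuration.
Coordination number: 6.
Six donors around a single metal centre give an octahedral coordination sphere.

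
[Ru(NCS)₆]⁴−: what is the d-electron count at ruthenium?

Summing ligand charges against the −4 overall charge gives an oxidation state of +2 for ruthenium.
Ruthenium is a group-8 element; Ru(II) is therefore d⁶.

d6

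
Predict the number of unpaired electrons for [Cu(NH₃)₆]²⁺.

1 unpaired electron

Ligand charges: ammonia is neutral. With an overall charge of +2 the copper centre must be in the +2 oxidation state.
Copper is a group-11 element; Cu(II) is therefore d⁹.
In an octahedral field the d⁹ configuration is t₂g⁶e_g³ (only one arrangement possible), giving 1 unpaired electron.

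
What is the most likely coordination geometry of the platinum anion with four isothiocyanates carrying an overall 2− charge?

square planar

Ligand charges: each isothiocyanate is −1. With an overall charge of −2 the platinum centre must be in the +2 oxidation state.
Platinum is a group-10 element; Pt(II) is therefore d⁸.
Coordination number: 4.
A 5d d⁸ ion has a large crystal-field splitting; square planar leaves the high-energy d_{x²−y²} orbital empty and maximises CFSE.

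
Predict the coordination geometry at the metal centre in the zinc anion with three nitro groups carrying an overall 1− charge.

Summing ligand charges against the −1 overall charge gives an oxidation state of +2 for zinc.
Zn sits in group 12, so the d-electron count is 12 − 2 = 10.
Coordination number: 3.
Three ligands around a d¹⁰ centre minimise repulsion in a trigonal-planar arrangement.

trigonal planar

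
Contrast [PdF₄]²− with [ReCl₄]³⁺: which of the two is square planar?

[PdF₄]²−

For [PdF₄]²−: Summing ligand charges against the −2 overall charge gives an oxidation state of +2 for palladium. Pd sits in group 10, so the d-electron count is 10 − 2 = 8. A 4d d⁸ ion has a large crystal-field splitting; square planar leaves the high-energy d_{x²−y²} orbital empty and maximises CFSE. → square planar.
For [ReCl₄]³⁺: Summing ligand charges against the +3 overall charge gives an oxidation state of +7 for rhenium. Group 7 minus oxidation state 7 gives a d⁰ configuration. A d⁰ ion has no crystal-field stabilisation preference between square planar and tetrahedral, so four ligands adopt the sterically favoured tetrahedral geometry. → tetrahedral.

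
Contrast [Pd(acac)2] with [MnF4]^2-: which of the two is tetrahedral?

For [Pd(acac)2]: Ligand charges: each acetylacetonate is −1. With an overall charge of 0 the palladium centre must be in the +2 oxidation state. Palladium is a group-10 element; Pd(II) is therefore d⁸. A 4d d⁸ ion has a large crystal-field splitting; square planar leaves the high-energy d_{x²−y²} orbital empty and maximises CFSE. → square planar.
For [MnF4]^2-: Ligand charges: each fluoride is −1. With an overall charge of −2 the manganese centre must be in the +2 oxidation state. Group 7 minus oxidation state 2 gives a d⁵ configuration. A high-spin d⁵ ion has zero CFSE in either geometry, so four ligands adopt the sterically favoured tetrahedral geometry. → tetrahedral.

[MnF4]^2-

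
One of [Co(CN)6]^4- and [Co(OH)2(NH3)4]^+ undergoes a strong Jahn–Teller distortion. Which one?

[Co(CN)6]^4-: Summing ligand charges against the −4 overall charge gives an oxidation state of +2 for cobalt. Group 9 minus oxidation state 2 gives a d⁷ configuration. Cyanide is a strong-field ligand (high in the spectrochemical series) for a first-row metal, so the complex is low-spin. The t₂g⁶e_g¹ (low-spin) configuration has an unevenly filled e_g set; the Jahn–Teller theorem predicts a tetragonal distortion (typically axial elongation) to lift the degeneracy.
[Co(OH)2(NH3)4]^+: Summing ligand charges against the +1 overall charge gives an oxidation state of +3 for cobalt. Group 9 minus oxidation state 3 gives a d⁶ configuration. Co(III) has an exceptionally large octahedral splitting and is low-spin with essentially every ligand except fluoride. The d⁶ configuration leaves the e_g set evenly filled (or empty) — no strong Jahn–Teller driving force.

[Co(CN)6]^4-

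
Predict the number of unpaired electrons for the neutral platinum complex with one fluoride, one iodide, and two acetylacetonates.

Summing ligand charges against the 0 overall charge gives an oxidation state of +4 for platinum.
Group 10 minus oxidation state 4 gives a d⁶ configuration.
Counting donor atoms: 1×fluoride (monodentate) → 1 donor; 1×iodide (monodentate) → 1 donor; 2×acetylacetonate (bidentate) → 4 donors. Coordination number = 6.
The spin state decides the count: a 5d ion has a large Δₒ and is invariably low-spin.
An octahedral low-spin d⁶ ion is t₂g⁶e_g⁰, giving 0 unpaired electrons.

0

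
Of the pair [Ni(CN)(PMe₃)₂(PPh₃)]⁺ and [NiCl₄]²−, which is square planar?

For [Ni(CN)(PMe₃)₂(PPh₃)]⁺: Each cyanide is −1; trimethylphosphine is neutral; triphenylphosphine is neutral; balancing the +1 overall charge requires Ni(II). Group 10 minus oxidation state 2 gives a d⁸ configuration. Cyanide, trimethylphosphine, and triphenylphosphine are strong-field ligands (high in the spectrochemical series). A 3d d⁸ ion with strong-field ligands gains enough CFSE to favour square planar over tetrahedral. → square planar.
For [NiCl₄]²−: Each chloride is −1; balancing the −2 overall charge requires Ni(II). Ni sits in group 10, so the d-electron count is 10 − 2 = 8. Chloride is a weak-field ligand. With weak-field ligands the CFSE gain from square planar is small, so a 3d d⁸ ion takes the sterically preferred tetrahedral geometry. → tetrahedral.

[Ni(CN)(PMe₃)₂(PPh₃)]⁺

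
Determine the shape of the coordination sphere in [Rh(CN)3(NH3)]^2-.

square planar

Ligand charges: each cyanide is −1; ammonia is neutral. With an overall charge of −2 the rhodium centre must be in the +1 oxidation state.
Rh sits in group 9, so the d-electron count is 9 − 1 = 8.
With 4 monodentate ligands the coordination number is 4.
A 4d d⁸ ion has a large crystal-field splitting; square planar leaves the high-energy d_{x²−y²} orbital empty and maximises CFSE.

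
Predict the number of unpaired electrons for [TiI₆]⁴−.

Ligand charges: each iodide is −1. With an overall charge of −4 the titanium centre must be in the +2 oxidation state.
Group 4 minus oxidation state 2 gives a d² configuration.
In an octahedral field the d² configuration is t₂g²e_g⁰ (only one arrangement possible), giving 2 unpaired electrons.

2 unpaired electrons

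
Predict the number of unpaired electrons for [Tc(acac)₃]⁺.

3

Ligand charges: each acetylacetonate is −1. With an overall charge of +1 the technetium centre must be in the +4 oxidation state.
Group 7 minus oxidation state 4 gives a d³ configuration.
Counting donor atoms: 3×acetylacetonate (bidentate) → 6 donors. Coordination number = 6.
In an octahedral field the d³ configuration is t₂g³e_g⁰ (only one arrangement possible), giving 3 unpaired electrons.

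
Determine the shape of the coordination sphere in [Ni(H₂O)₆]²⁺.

octahedral

Water is neutral; balancing the +2 overall charge requires Ni(II).
Nickel is a group-10 element; Ni(II) is therefore d⁸.
Coordination number: 6.
Six donors around a single metal centre give an octahedral coordination sphere.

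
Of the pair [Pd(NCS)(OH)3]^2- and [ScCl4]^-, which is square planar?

[Pd(NCS)(OH)3]^2-

For [Pd(NCS)(OH)3]^2-: Each isothiocyanate is −1; each hydroxide is −1; balancing the −2 overall charge requires Pd(II). Palladium is a group-10 element; Pd(II) is therefore d⁸. A 4d d⁸ ion has a large crystal-field splitting; square planar leaves the high-energy d_{x²−y²} orbital empty and maximises CFSE. → square planar.
For [ScCl4]^-: Each chloride is −1; balancing the −1 overall charge requires Sc(III). Scandium is a group-3 element; Sc(III) is therefore d⁰. A d⁰ ion has no crystal-field stabilisation preference between square planar and tetrahedral, so four ligands adopt the sterically favoured tetrahedral geometry. → tetrahedral.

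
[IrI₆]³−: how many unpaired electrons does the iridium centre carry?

0 unpaired electrons

Ligand charges: each iodide is −1. With an overall charge of −3 the iridium centre must be in the +3 oxidation state.
Group 9 minus oxidation state 3 gives a d⁶ configuration.
The spin state decides the count: a 5d ion has a large Δₒ and is invariably low-spin.
An octahedral low-spin d⁶ ion is t₂g⁶e_g⁰, giving 0 unpaired electrons.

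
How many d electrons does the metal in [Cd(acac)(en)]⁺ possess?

d10

Each acetylacetonate is −1; ethylenediamine is neutral; balancing the +1 overall charge requires Cd(II).
Group 12 minus oxidation state 2 gives a d¹⁰ configuration.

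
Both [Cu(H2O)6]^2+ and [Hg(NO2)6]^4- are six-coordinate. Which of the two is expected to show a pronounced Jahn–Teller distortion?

[Cu(H2O)6]^2+

[Cu(H2O)6]^2+: Ligand charges: water is neutral. With an overall charge of +2 the copper centre must be in the +2 oxidation state. Group 11 minus oxidation state 2 gives a d⁹ configuration. The t₂g⁶e_g³ configuration has an unevenly filled e_g set; the Jahn–Teller theorem predicts a tetragonal distortion (typically axial elongation) to lift the degeneracy.
[Hg(NO2)6]^4-: Ligand charges: each nitro (N-bound nitrite) is −1. With an overall charge of −4 the mercury centre must be in the +2 oxidation state. Hg sits in group 12, so the d-electron count is 12 − 2 = 10. The d¹⁰ configuration leaves the e_g set evenly filled (or empty) — no strong Jahn–Teller driving force.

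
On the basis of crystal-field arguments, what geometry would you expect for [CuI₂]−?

linear

Each iodide is −1; balancing the −1 overall charge requires Cu(I).
Copper is a group-11 element; Cu(I) is therefore d¹⁰.
With 2 monodentate ligands the coordination number is 2.
A d¹⁰ ion with only two ligands adopts a linear arrangement (sp hybridisation; no CFSE preference).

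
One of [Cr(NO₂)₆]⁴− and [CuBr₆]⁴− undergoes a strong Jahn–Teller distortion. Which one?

[Cr(NO₂)₆]⁴−: Summing ligand charges against the −4 overall charge gives an oxidation state of +2 for chromium. Group 6 minus oxidation state 2 gives a d⁴ configuration. Nitro (N-bound nitrite) is a strong-field ligand (high in the spectrochemical series) for a first-row metal, so the complex is low-spin. The d⁴ configuration leaves the e_g set evenly filled (or empty) — no strong Jahn–Teller driving force.
[CuBr₆]⁴−: Ligand charges: each bromide is −1. With an overall charge of −4 the copper centre must be in the +2 oxidation state. Copper is a group-11 element; Cu(II) is therefore d⁹. The t₂g⁶e_g³ configuration has an unevenly filled e_g set; the Jahn–Teller theorem predicts a tetragonal distortion (typically axial elongation) to lift the degeneracy.

[CuBr₆]⁴−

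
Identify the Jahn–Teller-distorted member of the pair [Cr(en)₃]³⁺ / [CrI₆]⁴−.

[Cr(en)₃]³⁺: Ethylenediamine is neutral; balancing the +3 overall charge requires Cr(III). Chromium is a group-6 element; Cr(III) is therefore d³. The d³ configuration leaves the e_g set evenly filled (or empty) — no strong Jahn–Teller driving force.
[CrI₆]⁴−: Ligand charges: each iodide is −1. With an overall charge of −4 the chromium centre must be in the +2 oxidation state. Cr sits in group 6, so the d-electron count is 6 − 2 = 4. Iodide is a weak-field ligand for a first-row metal, so the complex is high-spin. The t₂g³e_g¹ (high-spin) configuration has an unevenly filled e_g set; the Jahn–Teller theorem predicts a tetragonal distortion (typically axial elongation) to lift the degeneracy.

[CrI₆]⁴−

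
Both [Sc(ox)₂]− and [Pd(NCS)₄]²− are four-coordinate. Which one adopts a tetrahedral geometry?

For [Sc(ox)₂]−: Summing ligand charges against the −1 overall charge gives an oxidation state of +3 for scandium. Scandium is a group-3 element; Sc(III) is therefore d⁰. A d⁰ ion has no crystal-field stabilisation preference between square planar and tetrahedral, so four ligands adopt the sterically favoured tetrahedral geometry. → tetrahedral.
For [Pd(NCS)₄]²−: Each isothiocyanate is −1; balancing the −2 overall charge requires Pd(II). Pd sits in group 10, so the d-electron count is 10 − 2 = 8. A 4d d⁸ ion has a large crystal-field splitting; square planar leaves the high-energy d_{x²−y²} orbital empty and maximises CFSE. → square planar.

[Sc(ox)₂]−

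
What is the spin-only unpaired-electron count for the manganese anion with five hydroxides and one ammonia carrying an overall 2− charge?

Each hydroxide is −1; ammonia is neutral; balancing the −2 overall charge requires Mn(III).
Mn sits in group 7, so the d-electron count is 7 − 3 = 4.
The spin state decides the count: Hydroxide is a weak-field ligand for a first-row metal, so the complex is high-spin.
An octahedral high-spin d⁴ ion is t₂g³e_g¹, giving 4 unpaired electrons.

4 unpaired electrons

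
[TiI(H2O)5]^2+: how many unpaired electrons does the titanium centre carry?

1

Summing ligand charges against the +2 overall charge gives an oxidation state of +3 for titanium.
Titanium is a group-4 element; Ti(III) is therefore d¹.
In an octahedral field the d¹ configuration is t₂g¹e_g⁰ (only one arrangement possible), giving 1 unpaired electron.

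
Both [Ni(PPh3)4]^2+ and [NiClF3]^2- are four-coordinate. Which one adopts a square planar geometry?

[Ni(PPh3)4]^2+

For [Ni(PPh3)4]^2+: Triphenylphosphine is neutral; balancing the +2 overall charge requires Ni(II). Group 10 minus oxidation state 2 gives a d⁸ configuration. Triphenylphosphine is a strong-field ligand (high in the spectrochemical series). A 3d d⁸ ion with strong-field ligands gains enough CFSE to favour square planar over tetrahedral. → square planar.
For [NiClF3]^2-: Ligand charges: each chloride is −1; each fluoride is −1. With an overall charge of −2 the nickel centre must be in the +2 oxidation state. Ni sits in group 10, so the d-electron count is 10 − 2 = 8. Chloride and fluoride are weak-field ligands. With weak-field ligands the CFSE gain from square planar is small, so a 3d d⁸ ion takes the sterically preferred tetrahedral geometry. → tetrahedral.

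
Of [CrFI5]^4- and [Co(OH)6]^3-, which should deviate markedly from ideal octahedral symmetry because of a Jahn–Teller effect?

[CrFI5]^4-: Ligand charges: each fluoride is −1; each iodide is −1. With an overall charge of −4 the chromium centre must be in the +2 oxidation state. Cr sits in group 6, so the d-electron count is 6 − 2 = 4. Fluoride and iodide are weak-field ligands for a first-row metal, so the complex is high-spin. The t₂g³e_g¹ (high-spin) configuration has an unevenly filled e_g set; the Jahn–Teller theorem predicts a tetragonal distortion (typically axial elongation) to lift the degeneracy.
[Co(OH)6]^3-: Ligand charges: each hydroxide is −1. With an overall charge of −3 the cobalt centre must be in the +3 oxidation state. Co sits in group 9, so the d-electron count is 9 − 3 = 6. Co(III) has an exceptionally large octahedral splitting and is low-spin with essentially every ligand except fluoride. The d⁶ configuration leaves the e_g set evenly filled (or empty) — no strong Jahn–Teller driving force.

[CrFI5]^4-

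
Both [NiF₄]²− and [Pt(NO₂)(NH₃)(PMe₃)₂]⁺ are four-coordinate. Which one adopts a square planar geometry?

[Pt(NO₂)(NH₃)(PMe₃)₂]⁺

For [NiF₄]²−: Summing ligand charges against the −2 overall charge gives an oxidation state of +2 for nickel. Nickel is a group-10 element; Ni(II) is therefore d⁸. Fluoride is a weak-field ligand. With weak-field ligands the CFSE gain from square planar is small, so a 3d d⁸ ion takes the sterically preferred tetrahedral geometry. → tetrahedral.
For [Pt(NO₂)(NH₃)(PMe₃)₂]⁺: Summing ligand charges against the +1 overall charge gives an oxidation state of +2 for platinum. Group 10 minus oxidation state 2 gives a d⁸ configuration. A 5d d⁸ ion has a large crystal-field splitting; square planar leaves the high-energy d_{x²−y²} orbital empty and maximises CFSE. → square planar.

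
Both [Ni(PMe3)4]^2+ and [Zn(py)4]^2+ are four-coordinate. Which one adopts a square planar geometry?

[Ni(PMe3)4]^2+

For [Ni(PMe3)4]^2+: Ligand charges: trimethylphosphine is neutral. With an overall charge of +2 the nickel centre must be in the +2 oxidation state. Ni sits in group 10, so the d-electron count is 10 − 2 = 8. Trimethylphosphine is a strong-field ligand (high in the spectrochemical series). A 3d d⁸ ion with strong-field ligands gains enough CFSE to favour square planar over tetrahedral. → square planar.
For [Zn(py)4]^2+: Pyridine is neutral; balancing the +2 overall charge requires Zn(II). Zinc is a group-12 element; Zn(II) is therefore d¹⁰. A d¹⁰ ion has no crystal-field stabilisation preference between square planar and tetrahedral, so four ligands adopt the sterically favoured tetrahedral geometry. → tetrahedral.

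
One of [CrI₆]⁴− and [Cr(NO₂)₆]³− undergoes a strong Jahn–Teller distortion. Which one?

[CrI₆]⁴−: Each iodide is −1; balancing the −4 overall charge requires Cr(II). Group 6 minus oxidation state 2 gives a d⁴ configuration. Iodide is a weak-field ligand for a first-row metal, so the complex is high-spin. The t₂g³e_g¹ (high-spin) configuration has an unevenly filled e_g set; the Jahn–Teller theorem predicts a tetragonal distortion (typically axial elongation) to lift the degeneracy.
[Cr(NO₂)₆]³−: Ligand charges: each nitro (N-bound nitrite) is −1. With an overall charge of −3 the chromium centre must be in the +3 oxidation state. Cr sits in group 6, so the d-electron count is 6 − 3 = 3. The d³ configuration leaves the e_g set evenly filled (or empty) — no strong Jahn–Teller driving force.

[CrI₆]⁴−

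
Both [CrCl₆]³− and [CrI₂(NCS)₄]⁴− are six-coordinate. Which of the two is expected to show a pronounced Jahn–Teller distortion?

[CrCl₆]³−: Ligand charges: each chloride is −1. With an overall charge of −3 the chromium centre must be in the +3 oxidation state. Group 6 minus oxidation state 3 gives a d³ configuration. The d³ configuration leaves the e_g set evenly filled (or empty) — no strong Jahn–Teller driving force.
[CrI₂(NCS)₄]⁴−: Summing ligand charges against the −4 overall charge gives an oxidation state of +2 for chromium. Group 6 minus oxidation state 2 gives a d⁴ configuration. Iodide and isothiocyanate are weak-field ligands for a first-row metal, so the complex is high-spin. The t₂g³e_g¹ (high-spin) configuration has an unevenly filled e_g set; the Jahn–Teller theorem predicts a tetragonal distortion (typically axial elongation) to lift the degeneracy.

[CrI₂(NCS)₄]⁴−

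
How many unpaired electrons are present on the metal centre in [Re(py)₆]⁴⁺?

Pyridine is neutral; balancing the +4 overall charge requires Re(IV).
Group 7 minus oxidation state 4 gives a d³ configuration.
In an octahedral field the d³ configuration is t₂g³e_g⁰ (only one arrangement possible), giving 3 unpaired electrons.

3 unpaired electrons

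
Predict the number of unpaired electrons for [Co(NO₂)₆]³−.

Ligand charges: each nitro (N-bound nitrite) is −1. With an overall charge of −3 the cobalt centre must be in the +3 oxidation state.
Co sits in group 9, so the d-electron count is 9 − 3 = 6.
The spin state decides the count: Co(III) has an exceptionally large octahedral splitting and is low-spin with essentially every ligand except fluoride.
An octahedral low-spin d⁶ ion is t₂g⁶e_g⁰, giving 0 unpaired electrons.

0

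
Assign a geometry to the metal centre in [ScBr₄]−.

tetrahedral

Summing ligand charges against the −1 overall charge gives an oxidation state of +3 for scandium.
Sc sits in group 3, so the d-electron count is 3 − 3 = 0.
Coordination number: 4.
A d⁰ ion has no crystal-field stabilisation preference between square planar and tetrahedral, so four ligands adopt the sterically favoured tetrahedral geometry.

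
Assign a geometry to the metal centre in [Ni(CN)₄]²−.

Summing ligand charges against the −2 overall charge gives an oxidation state of +2 for nickel.
Nickel is a group-10 element; Ni(II) is therefore d⁸.
With 4 monodentate ligands the coordination number is 4.
Cyanide is a strong-field ligand (high in the spectrochemical series).
A 3d d⁸ ion with strong-field ligands gains enough CFSE to favour square planar over tetrahedral.

square planar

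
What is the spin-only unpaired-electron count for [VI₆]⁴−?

Summing ligand charges against the −4 overall charge gives an oxidation state of +2 for vanadium.
Group 5 minus oxidation state 2 gives a d³ configuration.
In an octahedral field the d³ configuration is t₂g³e_g⁰ (only one arrangement possible), giving 3 unpaired electrons.

3 unpaired electrons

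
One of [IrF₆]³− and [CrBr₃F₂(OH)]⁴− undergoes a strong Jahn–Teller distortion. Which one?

[IrF₆]³−: Summing ligand charges against the −3 overall charge gives an oxidation state of +3 for iridium. Ir sits in group 9, so the d-electron count is 9 − 3 = 6. A 5d ion has a large Δₒ and is invariably low-spin. The d⁶ configuration leaves the e_g set evenly filled (or empty) — no strong Jahn–Teller driving force.
[CrBr₃F₂(OH)]⁴−: Summing ligand charges against the −4 overall charge gives an oxidation state of +2 for chromium. Group 6 minus oxidation state 2 gives a d⁴ configuration. Bromide, fluoride, and hydroxide are weak-field ligands for a first-row metal, so the complex is high-spin. The t₂g³e_g¹ (high-spin) configuration has an unevenly filled e_g set; the Jahn–Teller theorem predicts a tetragonal distortion (typically axial elongation) to lift the degeneracy.

[CrBr₃F₂(OH)]⁴−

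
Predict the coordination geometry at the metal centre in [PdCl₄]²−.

square planar

Summing ligand charges against the −2 overall charge gives an oxidation state of +2 for palladium.
Palladium is a group-10 element; Pd(II) is therefore d⁸.
With 4 monodentate ligands the coordination number is 4.
A 4d d⁸ ion has a large crystal-field splitting; square planar leaves the high-energy d_{x²−y²} orbital empty and maximises CFSE.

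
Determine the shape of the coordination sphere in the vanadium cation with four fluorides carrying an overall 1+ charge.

tetrahedral

Each fluoride is −1; balancing the +1 overall charge requires V(V).
Vanadium is a group-5 element; V(V) is therefore d⁰.
With 4 monodentate ligands the coordination number is 4.
A d⁰ ion has no crystal-field stabilisation preference between square planar and tetrahedral, so four ligands adopt the sterically favoured tetrahedral geometry.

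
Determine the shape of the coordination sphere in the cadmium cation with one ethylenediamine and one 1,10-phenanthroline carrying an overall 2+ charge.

Ethylenediamine is neutral; 1,10-phenanthroline is neutral; balancing the +2 overall charge requires Cd(II).
Cadmium is a group-12 element; Cd(II) is therefore d¹⁰.
Counting donor atoms: 1×ethylenediamine (bidentate) → 2 donors; 1×1,10-phenanthroline (bidentate) → 2 donors. Coordination number = 4.
A d¹⁰ ion has no crystal-field stabilisation preference between square planar and tetrahedral, so four ligands adopt the sterically favoured tetrahedral geometry.

tetrahedral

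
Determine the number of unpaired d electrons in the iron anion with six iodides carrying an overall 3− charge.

5

Ligand charges: each iodide is −1. With an overall charge of −3 the iron centre must be in the +3 oxidation state.
Fe sits in group 8, so the d-electron count is 8 − 3 = 5.
The spin state decides the count: Iodide is a weak-field ligand for a first-row metal, so the complex is high-spin.
An octahedral high-spin d⁵ ion is t₂g³e_g², giving 5 unpaired electrons.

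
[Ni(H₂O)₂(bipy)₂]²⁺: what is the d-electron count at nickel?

d8

Ligand charges: water is neutral; 2,2′-bipyridine is neutral. With an overall charge of +2 the nickel centre must be in the +2 oxidation state.
Nickel is a group-10 element; Ni(II) is therefore d⁸.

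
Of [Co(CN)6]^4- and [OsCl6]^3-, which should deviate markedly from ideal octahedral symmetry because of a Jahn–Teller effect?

[Co(CN)6]^4-

[Co(CN)6]^4-: Each cyanide is −1; balancing the −4 overall charge requires Co(II). Co sits in group 9, so the d-electron count is 9 − 2 = 7. Cyanide is a strong-field ligand (high in the spectrochemical series) for a first-row metal, so the complex is low-spin. The t₂g⁶e_g¹ (low-spin) configuration has an unevenly filled e_g set; the Jahn–Teller theorem predicts a tetragonal distortion (typically axial elongation) to lift the degeneracy.
[OsCl6]^3-: Ligand charges: each chloride is −1. With an overall charge of −3 the osmium centre must be in the +3 oxidation state. Osmium is a group-8 element; Os(III) is therefore d⁵. A 5d ion has a large Δₒ and is invariably low-spin. The d⁵ configuration leaves the e_g set evenly filled (or empty) — no strong Jahn–Teller driving force.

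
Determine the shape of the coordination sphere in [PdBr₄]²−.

Summing ligand charges against the −2 overall charge gives an oxidation state of +2 for palladium.
Pd sits in group 10, so the d-electron count is 10 − 2 = 8.
Coordination number: 4.
A 4d d⁸ ion has a large crystal-field splitting; square planar leaves the high-energy d_{x²−y²} orbital empty and maximises CFSE.

square planar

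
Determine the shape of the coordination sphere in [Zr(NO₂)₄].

tetrahedral

Ligand charges: each nitro (N-bound nitrite) is −1. With an overall charge of 0 the zirconium centre must be in the +4 oxidation state.
Zirconium is a group-4 element; Zr(IV) is therefore d⁰.
With 4 monodentate ligands the coordination number is 4.
A d⁰ ion has no crystal-field stabilisation preference between square planar and tetrahedral, so four ligands adopt the sterically favoured tetrahedral geometry.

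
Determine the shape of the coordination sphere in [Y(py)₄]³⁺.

tetrahedral

Ligand charges: pyridine is neutral. With an overall charge of +3 the yttrium centre must be in the +3 oxidation state.
Y sits in group 3, so the d-electron count is 3 − 3 = 0.
With 4 monodentate ligands the coordination number is 4.
A d⁰ ion has no crystal-field stabilisation preference between square planar and tetrahedral, so four ligands adopt the sterically favoured tetrahedral geometry.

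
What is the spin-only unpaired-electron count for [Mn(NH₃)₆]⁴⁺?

Ligand charges: ammonia is neutral. With an overall charge of +4 the manganese centre must be in the +4 oxidation state.
Manganese is a group-7 element; Mn(IV) is therefore d³.
In an octahedral field the d³ configuration is t₂g³e_g⁰ (only one arrangement possible), giving 3 unpaired electrons.

3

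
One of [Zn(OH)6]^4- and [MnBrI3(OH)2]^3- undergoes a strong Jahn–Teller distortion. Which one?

[Zn(OH)6]^4-: Ligand charges: each hydroxide is −1. With an overall charge of −4 the zinc centre must be in the +2 oxidation state. Group 12 minus oxidation state 2 gives a d¹⁰ configuration. The d¹⁰ configuration leaves the e_g set evenly filled (or empty) — no strong Jahn–Teller driving force.
[MnBrI3(OH)2]^3-: Ligand charges: each bromide is −1; each iodide is −1; each hydroxide is −1. With an overall charge of −3 the manganese centre must be in the +3 oxidation state. Mn sits in group 7, so the d-electron count is 7 − 3 = 4. Bromide, hydroxide, and iodide are weak-field ligands for a first-row metal, so the complex is high-spin. The t₂g³e_g¹ (high-spin) configuration has an unevenly filled e_g set; the Jahn–Teller theorem predicts a tetragonal distortion (typically axial elongation) to lift the degeneracy.

[MnBrI3(OH)2]^3-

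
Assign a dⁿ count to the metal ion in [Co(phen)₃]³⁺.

d⁶

Ligand charges: 1,10-phenanthroline is neutral. With an overall charge of +3 the cobalt centre must be in the +3 oxidation state.
Co sits in group 9, so the d-electron count is 9 − 3 = 6.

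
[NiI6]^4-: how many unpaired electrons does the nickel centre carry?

2

Summing ligand charges against the −4 overall charge gives an oxidation state of +2 for nickel.
Nickel is a group-10 element; Ni(II) is therefore d⁸.
In an octahedral field the d⁸ configuration is t₂g⁶e_g² (only one arrangement possible), giving 2 unpaired electrons.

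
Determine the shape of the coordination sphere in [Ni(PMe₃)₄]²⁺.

Ligand charges: trimethylphosphine is neutral. With an overall charge of +2 the nickel centre must be in the +2 oxidation state.
Ni sits in group 10, so the d-electron count is 10 − 2 = 8.
With 4 monodentate ligands the coordination number is 4.
Trimethylphosphine is a strong-field ligand (high in the spectrochemical series).
A 3d d⁸ ion with strong-field ligands gains enough CFSE to favour square planar over tetrahedral.

square planar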